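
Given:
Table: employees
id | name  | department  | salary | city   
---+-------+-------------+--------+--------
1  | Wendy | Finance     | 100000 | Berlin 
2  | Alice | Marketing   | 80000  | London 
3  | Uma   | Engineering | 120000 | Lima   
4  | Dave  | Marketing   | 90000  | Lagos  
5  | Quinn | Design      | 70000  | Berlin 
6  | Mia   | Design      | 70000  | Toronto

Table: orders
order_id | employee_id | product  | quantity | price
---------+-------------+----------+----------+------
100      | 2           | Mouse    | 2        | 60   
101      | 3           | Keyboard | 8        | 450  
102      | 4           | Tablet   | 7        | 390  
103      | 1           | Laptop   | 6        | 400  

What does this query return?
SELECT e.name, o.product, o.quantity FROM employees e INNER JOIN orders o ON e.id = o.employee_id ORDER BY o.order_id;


Joining employees.id = orders.employee_id:
  employee Alice (id=2) -> order Mouse
  employee Uma (id=3) -> order Keyboard
  employee Dave (id=4) -> order Tablet
  employee Wendy (id=1) -> order Laptop


4 rows:
Alice, Mouse, 2
Uma, Keyboard, 8
Dave, Tablet, 7
Wendy, Laptop, 6


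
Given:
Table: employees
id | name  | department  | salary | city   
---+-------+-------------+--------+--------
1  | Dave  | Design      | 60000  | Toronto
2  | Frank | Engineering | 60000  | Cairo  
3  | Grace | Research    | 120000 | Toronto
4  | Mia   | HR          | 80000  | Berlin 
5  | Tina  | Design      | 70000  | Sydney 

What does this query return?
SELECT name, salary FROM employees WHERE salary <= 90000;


Filtering: salary <= 90000
Matching: 4 rows

4 rows:
Dave, 60000
Frank, 60000
Mia, 80000
Tina, 70000


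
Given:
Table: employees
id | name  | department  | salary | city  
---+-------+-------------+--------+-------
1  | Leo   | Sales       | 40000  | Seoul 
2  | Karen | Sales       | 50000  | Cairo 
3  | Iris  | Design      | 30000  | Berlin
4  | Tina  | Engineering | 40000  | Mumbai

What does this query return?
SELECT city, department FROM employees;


Projecting columns: city, department

4 rows:
Seoul, Sales
Cairo, Sales
Berlin, Design
Mumbai, Engineering


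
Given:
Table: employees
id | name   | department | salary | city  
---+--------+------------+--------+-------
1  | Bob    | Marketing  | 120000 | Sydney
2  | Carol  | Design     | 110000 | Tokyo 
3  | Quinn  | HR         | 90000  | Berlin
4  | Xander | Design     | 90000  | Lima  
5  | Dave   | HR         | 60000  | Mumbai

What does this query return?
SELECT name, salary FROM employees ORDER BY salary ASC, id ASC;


Sorting by salary ASC, then id ASC for ties

5 rows:
Dave, 60000
Quinn, 90000
Xander, 90000
Carol, 110000
Bob, 120000


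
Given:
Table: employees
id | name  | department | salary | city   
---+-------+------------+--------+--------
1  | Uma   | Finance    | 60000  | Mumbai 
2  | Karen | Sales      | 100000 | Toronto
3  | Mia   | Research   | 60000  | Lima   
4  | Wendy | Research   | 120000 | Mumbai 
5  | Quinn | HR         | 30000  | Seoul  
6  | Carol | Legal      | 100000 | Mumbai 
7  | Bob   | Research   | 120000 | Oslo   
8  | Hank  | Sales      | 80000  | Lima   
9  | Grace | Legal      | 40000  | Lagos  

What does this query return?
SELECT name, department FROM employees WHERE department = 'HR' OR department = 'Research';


Filtering: department = 'HR' OR 'Research'
Matching: 4 rows

4 rows:
Mia, Research
Wendy, Research
Quinn, HR
Bob, Research


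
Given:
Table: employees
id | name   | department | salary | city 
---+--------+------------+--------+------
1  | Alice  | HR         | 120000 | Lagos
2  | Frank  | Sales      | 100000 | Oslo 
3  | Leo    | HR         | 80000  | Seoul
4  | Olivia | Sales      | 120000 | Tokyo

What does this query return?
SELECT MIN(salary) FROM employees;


Salaries: 120000, 100000, 80000, 120000
MIN = 80000

80000


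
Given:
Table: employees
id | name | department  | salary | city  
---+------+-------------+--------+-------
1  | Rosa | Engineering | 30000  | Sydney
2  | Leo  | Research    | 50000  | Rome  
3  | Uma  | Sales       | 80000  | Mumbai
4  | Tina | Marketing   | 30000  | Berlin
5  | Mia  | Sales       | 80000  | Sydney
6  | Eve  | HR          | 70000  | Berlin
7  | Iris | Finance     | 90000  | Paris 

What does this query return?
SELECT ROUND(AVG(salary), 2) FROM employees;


SUM(salary) = 430000
COUNT = 7
ROUND(AVG, 2) = ROUND(430000 / 7, 2) = 61428.57

61428.57


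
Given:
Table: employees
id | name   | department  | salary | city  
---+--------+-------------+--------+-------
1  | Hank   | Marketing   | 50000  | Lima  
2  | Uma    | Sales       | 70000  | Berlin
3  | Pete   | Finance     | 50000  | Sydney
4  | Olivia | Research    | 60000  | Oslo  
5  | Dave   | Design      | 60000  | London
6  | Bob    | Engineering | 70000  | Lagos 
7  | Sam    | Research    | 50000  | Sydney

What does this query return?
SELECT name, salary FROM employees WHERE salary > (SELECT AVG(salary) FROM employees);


Subquery: AVG(salary) = 58571.43
Filtering: salary > 58571.43
  Uma (70000) -> MATCH
  Olivia (60000) -> MATCH
  Dave (60000) -> MATCH
  Bob (70000) -> MATCH


4 rows:
Uma, 70000
Olivia, 60000
Dave, 60000
Bob, 70000


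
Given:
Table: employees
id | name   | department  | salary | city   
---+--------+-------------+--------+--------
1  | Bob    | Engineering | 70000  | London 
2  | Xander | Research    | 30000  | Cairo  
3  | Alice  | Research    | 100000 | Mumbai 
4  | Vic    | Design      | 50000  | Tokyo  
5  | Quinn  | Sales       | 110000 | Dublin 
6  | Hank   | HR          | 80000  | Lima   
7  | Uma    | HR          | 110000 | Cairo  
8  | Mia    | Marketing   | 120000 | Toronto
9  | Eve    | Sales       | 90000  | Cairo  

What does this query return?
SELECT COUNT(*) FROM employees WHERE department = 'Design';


Counting rows where department = 'Design'
  Vic -> MATCH


1


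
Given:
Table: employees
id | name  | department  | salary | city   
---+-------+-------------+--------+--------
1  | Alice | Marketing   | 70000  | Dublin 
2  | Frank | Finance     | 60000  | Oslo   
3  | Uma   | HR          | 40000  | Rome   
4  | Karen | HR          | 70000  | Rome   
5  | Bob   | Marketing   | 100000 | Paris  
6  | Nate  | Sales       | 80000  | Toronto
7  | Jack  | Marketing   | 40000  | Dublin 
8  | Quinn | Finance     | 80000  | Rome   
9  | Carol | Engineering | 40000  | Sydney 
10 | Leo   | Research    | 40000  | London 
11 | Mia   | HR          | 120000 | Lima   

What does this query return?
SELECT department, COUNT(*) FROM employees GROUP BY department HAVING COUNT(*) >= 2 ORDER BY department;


Groups with count >= 2:
  Finance: 2 -> PASS
  HR: 3 -> PASS
  Marketing: 3 -> PASS
  Engineering: 1 -> filtered out
  Research: 1 -> filtered out
  Sales: 1 -> filtered out


3 groups:
Finance, 2
HR, 3
Marketing, 3


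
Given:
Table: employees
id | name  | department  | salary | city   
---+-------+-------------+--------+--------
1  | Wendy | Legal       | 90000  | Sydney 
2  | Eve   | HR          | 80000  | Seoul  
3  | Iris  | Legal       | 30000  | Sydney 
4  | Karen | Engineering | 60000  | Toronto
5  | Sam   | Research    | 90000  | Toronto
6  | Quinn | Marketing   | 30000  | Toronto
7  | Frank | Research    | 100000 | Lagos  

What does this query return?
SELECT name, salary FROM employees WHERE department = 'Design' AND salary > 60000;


Filtering: department = 'Design' AND salary > 60000
Matching: 0 rows

Empty result set (0 rows)


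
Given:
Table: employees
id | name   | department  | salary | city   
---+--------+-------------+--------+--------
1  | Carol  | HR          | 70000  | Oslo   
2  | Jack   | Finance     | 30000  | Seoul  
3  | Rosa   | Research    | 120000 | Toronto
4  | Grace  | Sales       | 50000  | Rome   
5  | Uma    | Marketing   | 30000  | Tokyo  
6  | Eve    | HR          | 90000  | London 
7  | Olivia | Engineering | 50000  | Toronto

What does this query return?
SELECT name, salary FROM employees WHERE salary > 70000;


Filtering: salary > 70000
Matching: 2 rows

2 rows:
Rosa, 120000
Eve, 90000


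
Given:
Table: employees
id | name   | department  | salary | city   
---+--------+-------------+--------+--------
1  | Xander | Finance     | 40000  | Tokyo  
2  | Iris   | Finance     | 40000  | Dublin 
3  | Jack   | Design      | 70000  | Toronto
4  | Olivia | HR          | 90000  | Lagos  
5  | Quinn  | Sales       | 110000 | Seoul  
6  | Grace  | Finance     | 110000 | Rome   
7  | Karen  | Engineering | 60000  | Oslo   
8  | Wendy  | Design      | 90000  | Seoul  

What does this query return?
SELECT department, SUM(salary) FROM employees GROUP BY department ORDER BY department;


Summing salary within each department:
  Design: 70000 + 90000 = 160000
  Engineering: 60000 = 60000
  Finance: 40000 + 40000 + 110000 = 190000
  HR: 90000 = 90000
  Sales: 110000 = 110000


5 groups:
Design, 160000
Engineering, 60000
Finance, 190000
HR, 90000
Sales, 110000


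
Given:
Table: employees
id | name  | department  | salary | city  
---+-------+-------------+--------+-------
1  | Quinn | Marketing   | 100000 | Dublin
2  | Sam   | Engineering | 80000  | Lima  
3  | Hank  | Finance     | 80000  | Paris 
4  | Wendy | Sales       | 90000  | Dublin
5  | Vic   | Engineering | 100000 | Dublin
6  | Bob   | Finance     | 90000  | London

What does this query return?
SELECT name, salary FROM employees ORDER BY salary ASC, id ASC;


Sorting by salary ASC, then id ASC for ties

6 rows:
Sam, 80000
Hank, 80000
Wendy, 90000
Bob, 90000
Quinn, 100000
Vic, 100000


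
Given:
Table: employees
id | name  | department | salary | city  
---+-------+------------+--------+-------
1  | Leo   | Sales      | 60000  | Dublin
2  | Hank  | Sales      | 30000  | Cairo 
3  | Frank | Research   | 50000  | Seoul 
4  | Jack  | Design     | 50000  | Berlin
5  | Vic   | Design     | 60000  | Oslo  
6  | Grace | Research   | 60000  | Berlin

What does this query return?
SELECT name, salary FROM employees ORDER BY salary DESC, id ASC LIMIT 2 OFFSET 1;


Sort by salary DESC (id ASC tiebreak), then skip 1 and take 2
Rows 2 through 3

2 rows:
Vic, 60000
Grace, 60000


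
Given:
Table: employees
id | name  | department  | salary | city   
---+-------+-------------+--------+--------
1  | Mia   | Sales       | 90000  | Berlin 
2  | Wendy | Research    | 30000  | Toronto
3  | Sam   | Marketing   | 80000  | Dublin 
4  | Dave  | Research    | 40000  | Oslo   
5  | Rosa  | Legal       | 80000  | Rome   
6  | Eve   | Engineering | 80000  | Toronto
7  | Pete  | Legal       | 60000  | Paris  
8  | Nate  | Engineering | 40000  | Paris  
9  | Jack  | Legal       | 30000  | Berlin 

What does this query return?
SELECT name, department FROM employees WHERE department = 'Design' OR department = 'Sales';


Filtering: department = 'Design' OR 'Sales'
Matching: 1 rows

1 rows:
Mia, Sales


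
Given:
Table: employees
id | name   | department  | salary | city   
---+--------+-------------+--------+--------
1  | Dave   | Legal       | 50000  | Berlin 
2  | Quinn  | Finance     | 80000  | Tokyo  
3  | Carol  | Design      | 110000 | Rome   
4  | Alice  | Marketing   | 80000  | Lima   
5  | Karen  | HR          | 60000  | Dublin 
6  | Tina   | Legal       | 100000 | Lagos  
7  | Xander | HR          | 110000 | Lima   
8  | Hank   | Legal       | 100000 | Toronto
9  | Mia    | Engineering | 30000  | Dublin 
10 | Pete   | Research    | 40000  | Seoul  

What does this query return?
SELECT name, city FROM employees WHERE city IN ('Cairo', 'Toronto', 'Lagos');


Filtering: city IN ('Cairo', 'Toronto', 'Lagos')
Matching: 2 rows

2 rows:
Tina, Lagos
Hank, Toronto


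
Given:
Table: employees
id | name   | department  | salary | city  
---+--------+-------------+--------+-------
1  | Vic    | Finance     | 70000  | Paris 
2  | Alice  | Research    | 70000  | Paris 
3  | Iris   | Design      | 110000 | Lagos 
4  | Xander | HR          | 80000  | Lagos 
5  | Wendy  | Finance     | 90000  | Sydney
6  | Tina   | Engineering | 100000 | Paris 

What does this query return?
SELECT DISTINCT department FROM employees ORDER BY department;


All 'department' values (row order): Finance, Research, Design, HR, Finance, Engineering
Removing duplicates leaves 5 unique value(s).

5 values:
Design
Engineering
Finance
HR
Research


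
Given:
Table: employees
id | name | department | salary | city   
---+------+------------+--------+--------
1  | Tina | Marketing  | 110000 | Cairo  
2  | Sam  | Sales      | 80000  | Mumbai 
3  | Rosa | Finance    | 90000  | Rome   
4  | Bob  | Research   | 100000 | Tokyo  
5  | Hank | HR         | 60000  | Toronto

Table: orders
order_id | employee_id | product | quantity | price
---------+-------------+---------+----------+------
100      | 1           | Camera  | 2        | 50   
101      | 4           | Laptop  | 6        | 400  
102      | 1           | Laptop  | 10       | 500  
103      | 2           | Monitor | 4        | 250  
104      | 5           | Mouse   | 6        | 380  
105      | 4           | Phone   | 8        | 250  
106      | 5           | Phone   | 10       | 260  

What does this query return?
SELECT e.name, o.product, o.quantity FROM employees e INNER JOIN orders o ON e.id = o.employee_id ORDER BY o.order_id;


Joining employees.id = orders.employee_id:
  employee Tina (id=1) -> order Camera
  employee Bob (id=4) -> order Laptop
  employee Tina (id=1) -> order Laptop
  employee Sam (id=2) -> order Monitor
  employee Hank (id=5) -> order Mouse
  employee Bob (id=4) -> order Phone
  employee Hank (id=5) -> order Phone


7 rows:
Tina, Camera, 2
Bob, Laptop, 6
Tina, Laptop, 10
Sam, Monitor, 4
Hank, Mouse, 6
Bob, Phone, 8
Hank, Phone, 10


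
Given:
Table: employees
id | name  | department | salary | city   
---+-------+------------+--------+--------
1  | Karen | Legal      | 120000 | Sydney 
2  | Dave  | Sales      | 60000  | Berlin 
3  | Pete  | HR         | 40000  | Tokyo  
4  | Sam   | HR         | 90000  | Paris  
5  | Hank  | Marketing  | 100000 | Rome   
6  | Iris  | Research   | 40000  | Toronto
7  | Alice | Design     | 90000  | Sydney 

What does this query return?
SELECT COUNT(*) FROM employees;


COUNT(*) counts all rows

7


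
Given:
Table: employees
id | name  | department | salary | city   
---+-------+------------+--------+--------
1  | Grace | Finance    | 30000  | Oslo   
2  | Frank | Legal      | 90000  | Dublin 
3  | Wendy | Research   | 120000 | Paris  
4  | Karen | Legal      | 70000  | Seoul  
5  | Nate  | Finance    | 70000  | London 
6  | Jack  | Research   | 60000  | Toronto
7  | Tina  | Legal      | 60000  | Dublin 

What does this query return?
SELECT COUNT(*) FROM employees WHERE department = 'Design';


Counting rows where department = 'Design'


0


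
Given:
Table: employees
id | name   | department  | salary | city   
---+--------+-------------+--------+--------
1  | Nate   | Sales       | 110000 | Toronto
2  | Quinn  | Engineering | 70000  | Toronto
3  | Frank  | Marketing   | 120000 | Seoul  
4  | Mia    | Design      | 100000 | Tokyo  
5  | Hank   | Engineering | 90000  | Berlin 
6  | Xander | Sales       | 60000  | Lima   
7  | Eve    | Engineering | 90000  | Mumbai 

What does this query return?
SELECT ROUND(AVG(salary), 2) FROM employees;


SUM(salary) = 640000
COUNT = 7
ROUND(AVG, 2) = ROUND(640000 / 7, 2) = 91428.57

91428.57


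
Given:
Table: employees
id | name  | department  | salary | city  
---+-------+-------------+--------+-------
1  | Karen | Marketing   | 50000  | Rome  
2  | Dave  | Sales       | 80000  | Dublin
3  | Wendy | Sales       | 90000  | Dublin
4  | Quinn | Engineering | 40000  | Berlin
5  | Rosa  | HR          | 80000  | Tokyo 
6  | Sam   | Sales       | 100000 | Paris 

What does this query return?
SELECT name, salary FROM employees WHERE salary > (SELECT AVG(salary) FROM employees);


Subquery: AVG(salary) = 73333.33
Filtering: salary > 73333.33
  Dave (80000) -> MATCH
  Wendy (90000) -> MATCH
  Rosa (80000) -> MATCH
  Sam (100000) -> MATCH


4 rows:
Dave, 80000
Wendy, 90000
Rosa, 80000
Sam, 100000


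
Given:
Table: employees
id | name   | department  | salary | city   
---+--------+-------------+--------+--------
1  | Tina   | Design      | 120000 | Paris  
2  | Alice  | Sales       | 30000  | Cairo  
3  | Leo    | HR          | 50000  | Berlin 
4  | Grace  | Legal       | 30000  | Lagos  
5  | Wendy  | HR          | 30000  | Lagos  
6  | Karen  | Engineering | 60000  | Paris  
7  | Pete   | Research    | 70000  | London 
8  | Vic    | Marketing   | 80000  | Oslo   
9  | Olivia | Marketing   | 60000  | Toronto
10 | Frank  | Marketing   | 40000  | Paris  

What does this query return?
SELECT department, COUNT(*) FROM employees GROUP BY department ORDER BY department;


Assigning each row to its department group:
  Tina -> Design
  Alice -> Sales
  Leo -> HR
  Grace -> Legal
  Wendy -> HR
  Karen -> Engineering
  Pete -> Research
  Vic -> Marketing
  Olivia -> Marketing
  Frank -> Marketing


7 groups:
Design, 1
Engineering, 1
HR, 2
Legal, 1
Marketing, 3
Research, 1
Sales, 1


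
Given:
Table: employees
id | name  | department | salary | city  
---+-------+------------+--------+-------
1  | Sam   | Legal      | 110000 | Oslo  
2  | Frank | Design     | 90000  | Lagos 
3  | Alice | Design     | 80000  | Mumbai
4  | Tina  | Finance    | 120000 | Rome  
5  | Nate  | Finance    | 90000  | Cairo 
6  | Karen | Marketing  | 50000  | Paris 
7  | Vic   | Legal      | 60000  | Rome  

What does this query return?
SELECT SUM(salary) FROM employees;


SUM(salary) = 110000 + 90000 + 80000 + 120000 + 90000 + 50000 + 60000 = 600000

600000


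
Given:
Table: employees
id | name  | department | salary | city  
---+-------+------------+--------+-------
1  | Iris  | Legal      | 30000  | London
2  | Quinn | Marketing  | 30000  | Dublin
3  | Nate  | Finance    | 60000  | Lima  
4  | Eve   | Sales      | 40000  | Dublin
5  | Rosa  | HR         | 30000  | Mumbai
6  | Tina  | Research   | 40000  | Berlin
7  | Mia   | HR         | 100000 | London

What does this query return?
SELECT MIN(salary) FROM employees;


Salaries: 30000, 30000, 60000, 40000, 30000, 40000, 100000
MIN = 30000

30000


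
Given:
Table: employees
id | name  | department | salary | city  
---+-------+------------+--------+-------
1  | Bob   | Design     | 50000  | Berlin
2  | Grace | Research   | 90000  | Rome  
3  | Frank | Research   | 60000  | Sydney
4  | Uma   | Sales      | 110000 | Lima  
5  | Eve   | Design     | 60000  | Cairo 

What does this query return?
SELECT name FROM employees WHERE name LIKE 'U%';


LIKE 'U%' matches names starting with 'U'
Matching: 1

1 rows:
Uma


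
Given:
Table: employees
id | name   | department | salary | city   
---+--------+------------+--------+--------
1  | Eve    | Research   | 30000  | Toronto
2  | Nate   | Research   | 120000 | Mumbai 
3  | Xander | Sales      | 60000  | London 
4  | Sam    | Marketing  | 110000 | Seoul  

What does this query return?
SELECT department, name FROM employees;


Projecting columns: department, name

4 rows:
Research, Eve
Research, Nate
Sales, Xander
Marketing, Sam


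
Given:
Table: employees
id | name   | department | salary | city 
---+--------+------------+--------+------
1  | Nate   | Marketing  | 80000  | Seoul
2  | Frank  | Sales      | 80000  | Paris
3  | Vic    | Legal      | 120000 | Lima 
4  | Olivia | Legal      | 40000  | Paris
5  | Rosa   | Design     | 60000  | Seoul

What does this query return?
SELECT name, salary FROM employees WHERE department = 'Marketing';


Filtering: department = 'Marketing'
Matching rows: 1

1 rows:
Nate, 80000


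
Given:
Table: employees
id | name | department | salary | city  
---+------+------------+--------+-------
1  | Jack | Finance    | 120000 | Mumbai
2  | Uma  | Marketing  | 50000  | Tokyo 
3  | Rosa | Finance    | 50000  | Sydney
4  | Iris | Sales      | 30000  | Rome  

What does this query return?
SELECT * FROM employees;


SELECT * returns all 4 rows with all columns

4 rows:
1, Jack, Finance, 120000, Mumbai
2, Uma, Marketing, 50000, Tokyo
3, Rosa, Finance, 50000, Sydney
4, Iris, Sales, 30000, Rome


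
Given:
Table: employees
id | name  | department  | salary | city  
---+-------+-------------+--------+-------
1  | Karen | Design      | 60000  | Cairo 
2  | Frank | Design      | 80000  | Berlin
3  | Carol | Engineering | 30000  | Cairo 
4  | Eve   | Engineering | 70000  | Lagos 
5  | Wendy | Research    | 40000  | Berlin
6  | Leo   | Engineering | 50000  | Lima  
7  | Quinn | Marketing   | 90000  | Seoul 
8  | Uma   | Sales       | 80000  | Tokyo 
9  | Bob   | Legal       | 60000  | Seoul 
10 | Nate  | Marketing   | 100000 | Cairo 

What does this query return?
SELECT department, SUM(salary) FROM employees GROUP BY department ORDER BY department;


Summing salary within each department:
  Design: 60000 + 80000 = 140000
  Engineering: 30000 + 70000 + 50000 = 150000
  Legal: 60000 = 60000
  Marketing: 90000 + 100000 = 190000
  Research: 40000 = 40000
  Sales: 80000 = 80000


6 groups:
Design, 140000
Engineering, 150000
Legal, 60000
Marketing, 190000
Research, 40000
Sales, 80000


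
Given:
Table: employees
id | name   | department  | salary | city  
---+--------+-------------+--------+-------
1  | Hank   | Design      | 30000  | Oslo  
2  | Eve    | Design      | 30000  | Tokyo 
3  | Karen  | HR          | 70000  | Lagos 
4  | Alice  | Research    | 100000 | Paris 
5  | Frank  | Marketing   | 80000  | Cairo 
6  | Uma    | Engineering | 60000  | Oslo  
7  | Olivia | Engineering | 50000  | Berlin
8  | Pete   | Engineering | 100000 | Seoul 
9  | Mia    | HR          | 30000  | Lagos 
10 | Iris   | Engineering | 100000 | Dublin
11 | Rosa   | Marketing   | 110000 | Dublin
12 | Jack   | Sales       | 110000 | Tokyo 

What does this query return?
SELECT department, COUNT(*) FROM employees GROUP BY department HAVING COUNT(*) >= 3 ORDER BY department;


Groups with count >= 3:
  Engineering: 4 -> PASS
  Design: 2 -> filtered out
  HR: 2 -> filtered out
  Marketing: 2 -> filtered out
  Research: 1 -> filtered out
  Sales: 1 -> filtered out


1 groups:
Engineering, 4


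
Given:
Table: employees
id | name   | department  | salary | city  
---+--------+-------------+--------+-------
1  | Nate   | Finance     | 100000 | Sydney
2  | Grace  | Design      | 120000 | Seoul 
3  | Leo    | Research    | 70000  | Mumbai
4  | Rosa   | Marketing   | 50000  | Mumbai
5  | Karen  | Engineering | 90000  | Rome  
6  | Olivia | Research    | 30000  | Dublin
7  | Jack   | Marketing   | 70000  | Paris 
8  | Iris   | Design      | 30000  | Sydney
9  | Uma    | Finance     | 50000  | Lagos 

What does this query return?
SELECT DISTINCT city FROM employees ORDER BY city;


All 'city' values (row order): Sydney, Seoul, Mumbai, Mumbai, Rome, Dublin, Paris, Sydney, Lagos
Removing duplicates leaves 7 unique value(s).

7 values:
Dublin
Lagos
Mumbai
Paris
Rome
Seoul
Sydney


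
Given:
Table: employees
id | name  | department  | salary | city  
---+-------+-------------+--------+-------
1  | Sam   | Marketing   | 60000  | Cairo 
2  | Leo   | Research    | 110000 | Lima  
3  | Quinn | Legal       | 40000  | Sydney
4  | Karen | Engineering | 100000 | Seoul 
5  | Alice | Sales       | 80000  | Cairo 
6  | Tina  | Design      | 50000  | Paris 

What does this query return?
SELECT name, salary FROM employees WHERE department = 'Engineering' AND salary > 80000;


Filtering: department = 'Engineering' AND salary > 80000
Matching: 1 rows

1 rows:
Karen, 100000


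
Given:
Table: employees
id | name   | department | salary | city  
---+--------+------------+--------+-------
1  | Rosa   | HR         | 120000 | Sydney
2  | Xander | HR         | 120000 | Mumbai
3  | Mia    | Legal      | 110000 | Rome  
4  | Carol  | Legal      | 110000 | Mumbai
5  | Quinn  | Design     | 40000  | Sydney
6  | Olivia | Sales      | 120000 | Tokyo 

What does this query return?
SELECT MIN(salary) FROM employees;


Salaries: 120000, 120000, 110000, 110000, 40000, 120000
MIN = 40000

40000


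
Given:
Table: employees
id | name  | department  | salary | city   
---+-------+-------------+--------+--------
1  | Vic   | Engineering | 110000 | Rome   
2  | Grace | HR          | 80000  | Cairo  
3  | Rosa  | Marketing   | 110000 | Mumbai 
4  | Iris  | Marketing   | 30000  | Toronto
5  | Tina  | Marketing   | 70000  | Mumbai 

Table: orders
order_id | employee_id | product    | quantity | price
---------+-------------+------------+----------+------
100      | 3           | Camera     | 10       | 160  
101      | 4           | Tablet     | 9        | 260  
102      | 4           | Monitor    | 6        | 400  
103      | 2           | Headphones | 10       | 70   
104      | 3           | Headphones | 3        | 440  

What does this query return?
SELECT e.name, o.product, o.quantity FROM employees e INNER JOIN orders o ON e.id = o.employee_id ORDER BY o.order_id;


Joining employees.id = orders.employee_id:
  employee Rosa (id=3) -> order Camera
  employee Iris (id=4) -> order Tablet
  employee Iris (id=4) -> order Monitor
  employee Grace (id=2) -> order Headphones
  employee Rosa (id=3) -> order Headphones


5 rows:
Rosa, Camera, 10
Iris, Tablet, 9
Iris, Monitor, 6
Grace, Headphones, 10
Rosa, Headphones, 3


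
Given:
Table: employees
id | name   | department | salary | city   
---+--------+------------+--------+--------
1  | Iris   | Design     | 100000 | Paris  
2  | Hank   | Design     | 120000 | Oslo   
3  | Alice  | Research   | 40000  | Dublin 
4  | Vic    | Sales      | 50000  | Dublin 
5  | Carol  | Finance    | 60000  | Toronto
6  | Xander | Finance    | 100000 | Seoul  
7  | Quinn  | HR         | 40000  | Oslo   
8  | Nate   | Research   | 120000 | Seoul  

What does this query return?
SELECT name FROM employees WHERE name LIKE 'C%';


LIKE 'C%' matches names starting with 'C'
Matching: 1

1 rows:
Carol


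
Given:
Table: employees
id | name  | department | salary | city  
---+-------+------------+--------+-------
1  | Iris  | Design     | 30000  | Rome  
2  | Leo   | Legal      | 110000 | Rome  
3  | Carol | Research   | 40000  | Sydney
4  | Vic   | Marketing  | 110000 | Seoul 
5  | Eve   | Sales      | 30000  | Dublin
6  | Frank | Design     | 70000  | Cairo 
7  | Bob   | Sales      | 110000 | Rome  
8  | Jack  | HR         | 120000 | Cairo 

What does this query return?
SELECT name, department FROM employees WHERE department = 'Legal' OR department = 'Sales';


Filtering: department = 'Legal' OR 'Sales'
Matching: 3 rows

3 rows:
Leo, Legal
Eve, Sales
Bob, Sales


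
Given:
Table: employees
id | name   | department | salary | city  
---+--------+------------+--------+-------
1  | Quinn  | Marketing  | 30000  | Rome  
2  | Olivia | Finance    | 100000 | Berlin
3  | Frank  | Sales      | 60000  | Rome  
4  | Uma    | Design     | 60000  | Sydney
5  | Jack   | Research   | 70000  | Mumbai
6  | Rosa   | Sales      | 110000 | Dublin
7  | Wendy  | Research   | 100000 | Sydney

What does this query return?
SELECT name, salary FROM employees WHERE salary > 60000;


Filtering: salary > 60000
Matching: 4 rows

4 rows:
Olivia, 100000
Jack, 70000
Rosa, 110000
Wendy, 100000


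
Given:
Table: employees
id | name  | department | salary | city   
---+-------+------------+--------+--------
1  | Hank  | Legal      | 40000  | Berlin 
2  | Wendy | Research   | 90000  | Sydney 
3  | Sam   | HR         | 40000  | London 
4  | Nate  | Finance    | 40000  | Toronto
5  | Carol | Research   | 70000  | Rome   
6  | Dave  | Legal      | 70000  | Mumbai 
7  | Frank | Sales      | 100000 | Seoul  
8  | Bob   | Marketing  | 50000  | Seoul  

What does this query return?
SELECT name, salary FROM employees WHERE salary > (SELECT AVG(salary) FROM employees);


Subquery: AVG(salary) = 62500.0
Filtering: salary > 62500.0
  Wendy (90000) -> MATCH
  Carol (70000) -> MATCH
  Dave (70000) -> MATCH
  Frank (100000) -> MATCH


4 rows:
Wendy, 90000
Carol, 70000
Dave, 70000
Frank, 100000


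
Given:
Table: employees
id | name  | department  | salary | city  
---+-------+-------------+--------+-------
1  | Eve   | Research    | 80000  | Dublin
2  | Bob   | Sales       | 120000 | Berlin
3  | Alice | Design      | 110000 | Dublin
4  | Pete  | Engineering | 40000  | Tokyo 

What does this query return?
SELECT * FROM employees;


SELECT * returns all 4 rows with all columns

4 rows:
1, Eve, Research, 80000, Dublin
2, Bob, Sales, 120000, Berlin
3, Alice, Design, 110000, Dublin
4, Pete, Engineering, 40000, Tokyo


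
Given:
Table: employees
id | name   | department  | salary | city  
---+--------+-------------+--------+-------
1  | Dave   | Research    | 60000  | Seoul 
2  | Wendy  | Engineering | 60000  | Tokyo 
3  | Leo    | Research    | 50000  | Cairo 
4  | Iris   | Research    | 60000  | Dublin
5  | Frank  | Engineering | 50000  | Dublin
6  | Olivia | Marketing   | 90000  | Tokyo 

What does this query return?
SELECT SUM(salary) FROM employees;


SUM(salary) = 60000 + 60000 + 50000 + 60000 + 50000 + 90000 = 370000

370000


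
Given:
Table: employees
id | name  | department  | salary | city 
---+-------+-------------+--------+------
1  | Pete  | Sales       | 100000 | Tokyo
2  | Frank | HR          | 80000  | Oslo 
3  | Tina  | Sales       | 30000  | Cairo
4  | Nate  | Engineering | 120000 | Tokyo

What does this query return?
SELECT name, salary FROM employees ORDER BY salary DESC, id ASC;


Sorting by salary DESC, then id ASC for ties

4 rows:
Nate, 120000
Pete, 100000
Frank, 80000
Tina, 30000


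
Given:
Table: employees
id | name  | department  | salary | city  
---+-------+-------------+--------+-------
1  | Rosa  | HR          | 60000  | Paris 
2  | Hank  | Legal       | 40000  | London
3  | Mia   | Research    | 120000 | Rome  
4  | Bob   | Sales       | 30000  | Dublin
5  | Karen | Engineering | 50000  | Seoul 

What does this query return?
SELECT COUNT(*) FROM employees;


COUNT(*) counts all rows

5


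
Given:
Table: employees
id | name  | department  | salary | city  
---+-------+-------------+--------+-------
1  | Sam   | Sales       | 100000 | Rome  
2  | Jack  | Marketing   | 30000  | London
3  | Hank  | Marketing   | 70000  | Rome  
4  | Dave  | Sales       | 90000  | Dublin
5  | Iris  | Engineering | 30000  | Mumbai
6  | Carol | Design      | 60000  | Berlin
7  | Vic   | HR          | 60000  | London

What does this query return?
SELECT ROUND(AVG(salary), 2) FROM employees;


SUM(salary) = 440000
COUNT = 7
ROUND(AVG, 2) = ROUND(440000 / 7, 2) = 62857.14

62857.14


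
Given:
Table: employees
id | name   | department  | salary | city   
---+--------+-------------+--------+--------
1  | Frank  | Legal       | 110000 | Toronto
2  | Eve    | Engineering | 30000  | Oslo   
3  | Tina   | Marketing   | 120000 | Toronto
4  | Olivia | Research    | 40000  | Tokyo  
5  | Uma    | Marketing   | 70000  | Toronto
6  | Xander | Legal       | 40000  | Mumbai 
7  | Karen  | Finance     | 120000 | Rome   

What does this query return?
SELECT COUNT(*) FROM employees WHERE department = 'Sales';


Counting rows where department = 'Sales'


0


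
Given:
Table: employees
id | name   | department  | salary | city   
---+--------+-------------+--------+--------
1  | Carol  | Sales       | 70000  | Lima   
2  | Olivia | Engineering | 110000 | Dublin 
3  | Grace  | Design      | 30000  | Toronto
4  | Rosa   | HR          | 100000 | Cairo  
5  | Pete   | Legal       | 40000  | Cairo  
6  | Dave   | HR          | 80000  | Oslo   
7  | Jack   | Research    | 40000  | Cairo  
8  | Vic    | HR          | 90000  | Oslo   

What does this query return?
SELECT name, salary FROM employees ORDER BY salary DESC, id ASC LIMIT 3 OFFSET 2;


Sort by salary DESC (id ASC tiebreak), then skip 2 and take 3
Rows 3 through 5

3 rows:
Vic, 90000
Dave, 80000
Carol, 70000


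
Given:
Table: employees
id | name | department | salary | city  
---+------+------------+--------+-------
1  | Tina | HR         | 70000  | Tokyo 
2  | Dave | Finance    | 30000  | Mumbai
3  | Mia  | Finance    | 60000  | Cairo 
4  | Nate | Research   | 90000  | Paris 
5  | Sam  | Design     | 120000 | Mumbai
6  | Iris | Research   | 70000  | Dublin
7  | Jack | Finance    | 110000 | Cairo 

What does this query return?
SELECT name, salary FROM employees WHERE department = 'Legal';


Filtering: department = 'Legal'
Matching rows: 0

Empty result set (0 rows)


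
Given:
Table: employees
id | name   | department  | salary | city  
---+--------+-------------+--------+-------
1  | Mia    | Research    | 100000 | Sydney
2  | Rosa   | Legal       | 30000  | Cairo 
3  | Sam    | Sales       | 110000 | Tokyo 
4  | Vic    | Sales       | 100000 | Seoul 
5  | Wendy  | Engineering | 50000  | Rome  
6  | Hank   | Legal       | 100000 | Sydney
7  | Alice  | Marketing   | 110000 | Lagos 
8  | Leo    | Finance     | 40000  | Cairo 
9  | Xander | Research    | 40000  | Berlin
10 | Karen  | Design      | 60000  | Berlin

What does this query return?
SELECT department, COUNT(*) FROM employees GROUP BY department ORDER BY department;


Assigning each row to its department group:
  Mia -> Research
  Rosa -> Legal
  Sam -> Sales
  Vic -> Sales
  Wendy -> Engineering
  Hank -> Legal
  Alice -> Marketing
  Leo -> Finance
  Xander -> Research
  Karen -> Design


7 groups:
Design, 1
Engineering, 1
Finance, 1
Legal, 2
Marketing, 1
Research, 2
Sales, 2


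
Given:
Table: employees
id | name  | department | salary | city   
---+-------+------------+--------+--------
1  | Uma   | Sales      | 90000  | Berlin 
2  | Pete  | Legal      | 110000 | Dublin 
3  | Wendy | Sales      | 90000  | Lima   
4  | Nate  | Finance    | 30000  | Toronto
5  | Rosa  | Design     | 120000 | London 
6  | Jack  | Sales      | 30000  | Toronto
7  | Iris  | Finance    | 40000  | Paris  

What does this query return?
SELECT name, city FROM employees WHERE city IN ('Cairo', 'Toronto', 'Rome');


Filtering: city IN ('Cairo', 'Toronto', 'Rome')
Matching: 2 rows

2 rows:
Nate, Toronto
Jack, Toronto


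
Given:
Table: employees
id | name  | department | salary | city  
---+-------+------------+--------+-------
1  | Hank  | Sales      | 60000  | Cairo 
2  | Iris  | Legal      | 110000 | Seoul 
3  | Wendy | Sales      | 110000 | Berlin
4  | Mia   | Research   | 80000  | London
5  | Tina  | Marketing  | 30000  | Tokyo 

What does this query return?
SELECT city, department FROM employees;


Projecting columns: city, department

5 rows:
Cairo, Sales
Seoul, Legal
Berlin, Sales
London, Research
Tokyo, Marketing


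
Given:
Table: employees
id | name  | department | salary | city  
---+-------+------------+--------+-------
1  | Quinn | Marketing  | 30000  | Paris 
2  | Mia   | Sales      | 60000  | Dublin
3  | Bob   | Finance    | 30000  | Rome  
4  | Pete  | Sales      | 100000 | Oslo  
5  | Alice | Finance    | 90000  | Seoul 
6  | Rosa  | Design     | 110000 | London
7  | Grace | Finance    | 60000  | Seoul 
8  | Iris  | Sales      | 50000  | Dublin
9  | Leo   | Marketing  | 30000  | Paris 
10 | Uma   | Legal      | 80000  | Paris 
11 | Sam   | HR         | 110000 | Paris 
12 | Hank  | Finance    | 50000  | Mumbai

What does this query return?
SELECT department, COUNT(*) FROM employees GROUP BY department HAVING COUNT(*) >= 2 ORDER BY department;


Groups with count >= 2:
  Finance: 4 -> PASS
  Marketing: 2 -> PASS
  Sales: 3 -> PASS
  Design: 1 -> filtered out
  HR: 1 -> filtered out
  Legal: 1 -> filtered out


3 groups:
Finance, 4
Marketing, 2
Sales, 3


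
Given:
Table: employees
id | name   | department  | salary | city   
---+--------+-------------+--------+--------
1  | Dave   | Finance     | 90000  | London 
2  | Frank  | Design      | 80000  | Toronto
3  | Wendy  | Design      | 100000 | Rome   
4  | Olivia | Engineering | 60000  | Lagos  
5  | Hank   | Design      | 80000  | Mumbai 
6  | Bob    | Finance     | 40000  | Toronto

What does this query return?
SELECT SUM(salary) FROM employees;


SUM(salary) = 90000 + 80000 + 100000 + 60000 + 80000 + 40000 = 450000

450000


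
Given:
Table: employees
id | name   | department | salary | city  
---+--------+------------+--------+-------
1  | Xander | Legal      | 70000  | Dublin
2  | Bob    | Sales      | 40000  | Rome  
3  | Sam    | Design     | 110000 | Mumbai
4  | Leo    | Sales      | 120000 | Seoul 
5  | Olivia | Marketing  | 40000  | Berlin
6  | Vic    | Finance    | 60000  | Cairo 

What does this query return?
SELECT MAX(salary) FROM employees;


Salaries: 70000, 40000, 110000, 120000, 40000, 60000
MAX = 120000

120000


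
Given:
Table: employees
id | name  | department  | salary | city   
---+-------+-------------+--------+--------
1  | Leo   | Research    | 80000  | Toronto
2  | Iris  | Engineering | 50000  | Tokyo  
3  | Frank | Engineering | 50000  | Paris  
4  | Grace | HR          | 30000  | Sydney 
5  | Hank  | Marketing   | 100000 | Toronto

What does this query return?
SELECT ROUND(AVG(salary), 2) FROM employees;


SUM(salary) = 310000
COUNT = 5
ROUND(AVG, 2) = ROUND(310000 / 5, 2) = 62000.0

62000.0


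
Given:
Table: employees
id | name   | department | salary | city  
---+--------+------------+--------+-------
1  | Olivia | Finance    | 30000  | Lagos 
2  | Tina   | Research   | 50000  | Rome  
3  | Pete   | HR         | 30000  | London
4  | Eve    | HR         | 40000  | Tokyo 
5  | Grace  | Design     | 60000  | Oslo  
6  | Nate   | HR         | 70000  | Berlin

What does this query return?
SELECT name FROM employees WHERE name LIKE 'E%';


LIKE 'E%' matches names starting with 'E'
Matching: 1

1 rows:
Eve


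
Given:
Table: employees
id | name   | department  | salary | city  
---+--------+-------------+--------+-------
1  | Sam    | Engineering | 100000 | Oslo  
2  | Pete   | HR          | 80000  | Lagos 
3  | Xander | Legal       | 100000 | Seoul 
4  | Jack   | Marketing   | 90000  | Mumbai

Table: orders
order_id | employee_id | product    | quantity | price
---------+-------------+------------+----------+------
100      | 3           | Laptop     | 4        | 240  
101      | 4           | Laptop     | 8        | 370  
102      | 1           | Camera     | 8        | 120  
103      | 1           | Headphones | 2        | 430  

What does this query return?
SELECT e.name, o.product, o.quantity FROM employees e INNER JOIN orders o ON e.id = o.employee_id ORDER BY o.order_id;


Joining employees.id = orders.employee_id:
  employee Xander (id=3) -> order Laptop
  employee Jack (id=4) -> order Laptop
  employee Sam (id=1) -> order Camera
  employee Sam (id=1) -> order Headphones


4 rows:
Xander, Laptop, 4
Jack, Laptop, 8
Sam, Camera, 8
Sam, Headphones, 2


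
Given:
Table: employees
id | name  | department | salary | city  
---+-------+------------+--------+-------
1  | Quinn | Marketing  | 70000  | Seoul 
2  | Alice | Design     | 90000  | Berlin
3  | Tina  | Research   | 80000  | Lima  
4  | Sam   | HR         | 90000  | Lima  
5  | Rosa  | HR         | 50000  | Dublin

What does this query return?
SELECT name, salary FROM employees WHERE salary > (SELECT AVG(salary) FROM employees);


Subquery: AVG(salary) = 76000.0
Filtering: salary > 76000.0
  Alice (90000) -> MATCH
  Tina (80000) -> MATCH
  Sam (90000) -> MATCH


3 rows:
Alice, 90000
Tina, 80000
Sam, 90000


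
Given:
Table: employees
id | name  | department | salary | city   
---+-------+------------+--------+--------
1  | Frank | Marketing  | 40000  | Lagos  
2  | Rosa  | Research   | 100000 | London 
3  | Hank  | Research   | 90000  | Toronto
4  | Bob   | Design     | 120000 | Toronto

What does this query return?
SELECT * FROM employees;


SELECT * returns all 4 rows with all columns

4 rows:
1, Frank, Marketing, 40000, Lagos
2, Rosa, Research, 100000, London
3, Hank, Research, 90000, Toronto
4, Bob, Design, 120000, Toronto


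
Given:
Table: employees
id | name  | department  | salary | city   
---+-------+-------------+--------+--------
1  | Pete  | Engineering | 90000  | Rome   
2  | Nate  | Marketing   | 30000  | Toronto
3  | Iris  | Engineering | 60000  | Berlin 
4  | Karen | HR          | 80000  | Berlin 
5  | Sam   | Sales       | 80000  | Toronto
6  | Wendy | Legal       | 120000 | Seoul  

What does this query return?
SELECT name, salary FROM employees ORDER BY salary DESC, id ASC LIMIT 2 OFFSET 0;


Sort by salary DESC (id ASC tiebreak), then skip 0 and take 2
Rows 1 through 2

2 rows:
Wendy, 120000
Pete, 90000
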